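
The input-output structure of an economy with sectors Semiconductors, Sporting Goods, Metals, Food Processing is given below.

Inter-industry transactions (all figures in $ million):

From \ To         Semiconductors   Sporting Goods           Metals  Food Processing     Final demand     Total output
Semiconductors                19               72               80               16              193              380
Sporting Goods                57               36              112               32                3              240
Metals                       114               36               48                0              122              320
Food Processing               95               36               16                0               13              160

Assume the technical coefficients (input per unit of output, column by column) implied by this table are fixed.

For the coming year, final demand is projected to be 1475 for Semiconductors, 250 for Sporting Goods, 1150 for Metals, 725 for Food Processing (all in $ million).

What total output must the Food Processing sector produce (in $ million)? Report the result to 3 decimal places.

Technical coefficients a_ij = z_ij / X_j:
  a_11 = 19/380 = 0.05, a_21 = 57/380 = 0.15, a_31 = 114/380 = 0.30, a_41 = 95/380 = 0.25
  a_12 = 72/240 = 0.30, a_22 = 36/240 = 0.15, a_32 = 36/240 = 0.15, a_42 = 36/240 = 0.15
  a_13 = 80/320 = 0.25, a_23 = 112/320 = 0.35, a_33 = 48/320 = 0.15, a_43 = 16/320 = 0.05
  a_14 = 16/160 = 0.10, a_24 = 32/160 = 0.20, a_34 = 0/160 = 0.00, a_44 = 0/160 = 0.00
I − A =
  [   0.95    -0.30    -0.25    -0.10]
  [  -0.15     0.85    -0.35    -0.20]
  [  -0.30    -0.15     0.85     0.00]
  [  -0.25    -0.15    -0.05     1.00]
Compute the cofactors C_ij = (−1)^(i+j)·(3×3 minor ij) of I−A; the adjugate is their transpose:
adj(I−A) = Cᵀ =
  [ 0.643000   0.306000   0.322500   0.125500]
  [ 0.278000   0.709750   0.384000   0.169750]
  [ 0.276000   0.233250   0.695500   0.074250]
  [ 0.216250   0.194625   0.173000   0.497375]
det(I−A) = Σ_j (I−A)_1j·C_1j = (0.95)(0.643000) + (-0.30)(0.278000) + (-0.25)(0.276000) + (-0.10)(0.216250) = 0.436825
(I − A)⁻¹ = adj(I−A) / det(I−A) ≈
  [   1.4720     0.7005     0.7383     0.2873]
  [   0.6364     1.6248     0.8791     0.3886]
  [   0.6318     0.5340     1.5922     0.1700]
  [   0.4950     0.4455     0.3960     1.1386]
x = (I − A)⁻¹ d = adj(I−A)·d / det(I−A), with det(I−A) = 0.436825:
  x_1 = (0.643000·1475 + 0.306000·250 + 0.322500·1150 + 0.125500·725) / 0.436825 = 1486.7875 / 0.436825 ≈ 3403.623
  x_2 = (0.278000·1475 + 0.709750·250 + 0.384000·1150 + 0.169750·725) / 0.436825 = 1152.15625 / 0.436825 ≈ 2637.569
  x_3 = (0.276000·1475 + 0.233250·250 + 0.695500·1150 + 0.074250·725) / 0.436825 = 1319.06875 / 0.436825 ≈ 3019.673
  x_4 = (0.216250·1475 + 0.194625·250 + 0.173000·1150 + 0.497375·725) / 0.436825 = 927.171875 / 0.436825 ≈ 2122.525

x_4 = 2122.525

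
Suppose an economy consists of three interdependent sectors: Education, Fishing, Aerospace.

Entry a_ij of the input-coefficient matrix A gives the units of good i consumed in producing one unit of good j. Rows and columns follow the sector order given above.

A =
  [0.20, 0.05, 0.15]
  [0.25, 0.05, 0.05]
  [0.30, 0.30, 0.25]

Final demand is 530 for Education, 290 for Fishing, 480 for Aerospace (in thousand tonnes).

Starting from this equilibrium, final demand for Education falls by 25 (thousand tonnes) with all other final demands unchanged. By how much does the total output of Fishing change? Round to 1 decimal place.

Δx_2 = -10.3

I − A =
  [   0.80    -0.05    -0.15]
  [  -0.25     0.95    -0.05]
  [  -0.30    -0.30     0.75]
Cofactors of I−A, C_ij = (−1)^(i+j)·(minor ij) (rows/columns in the sector order above):
  C_11 = (0.95)(0.75) − (-0.05)(-0.30) = 0.6975
  C_12 = −[(-0.25)(0.75) − (-0.05)(-0.30)] = 0.2025
  C_13 = (-0.25)(-0.30) − (0.95)(-0.30) = 0.3600
  C_21 = −[(-0.05)(0.75) − (-0.15)(-0.30)] = 0.0825
  C_22 = (0.80)(0.75) − (-0.15)(-0.30) = 0.5550
  C_23 = −[(0.80)(-0.30) − (-0.05)(-0.30)] = 0.2550
  C_31 = (-0.05)(-0.05) − (-0.15)(0.95) = 0.1450
  C_32 = −[(0.80)(-0.05) − (-0.15)(-0.25)] = 0.0775
  C_33 = (0.80)(0.95) − (-0.05)(-0.25) = 0.7475
det(I−A) = Σ_j (I−A)_1j·C_1j = (0.80)(0.6975) + (-0.05)(0.2025) + (-0.15)(0.3600) = 0.493875
adj(I−A) = Cᵀ =
  [ 0.6975   0.0825   0.1450]
  [ 0.2025   0.5550   0.0775]
  [ 0.3600   0.2550   0.7475]
(I − A)⁻¹ = adj(I−A) / det(I−A) ≈
  [   1.4123     0.1670     0.2936]
  [   0.4100     1.1238     0.1569]
  [   0.7289     0.5163     1.5135]
Δx = (I − A)⁻¹ Δd with Δd having -25 in the Education component and 0 elsewhere.
So Δx_2 = L_21 · (-25), where L_21 = adj(I−A)_21 / det(I−A) = 0.2025 / 0.493875.
Δx_2 = 0.2025 × (-25) / 0.493875 = -5.0625 / 0.493875 ≈ -10.3.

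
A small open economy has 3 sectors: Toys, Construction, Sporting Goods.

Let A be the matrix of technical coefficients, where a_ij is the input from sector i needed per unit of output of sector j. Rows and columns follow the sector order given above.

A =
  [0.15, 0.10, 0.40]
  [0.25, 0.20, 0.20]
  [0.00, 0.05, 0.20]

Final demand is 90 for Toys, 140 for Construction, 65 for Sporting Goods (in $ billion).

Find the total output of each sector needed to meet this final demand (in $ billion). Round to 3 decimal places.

x_T = 181.783, x_C = 256.121, x_S = 97.258

I − A =
  [   0.85    -0.10    -0.40]
  [  -0.25     0.80    -0.20]
  [   0.00    -0.05     0.80]
Cofactors of I−A, C_ij = (−1)^(i+j)·(minor ij) (rows/columns in the sector order above):
  C_11 = (0.80)(0.80) − (-0.20)(-0.05) = 0.6300
  C_12 = −[(-0.25)(0.80) − (-0.20)(0.00)] = 0.2000
  C_13 = (-0.25)(-0.05) − (0.80)(0.00) = 0.0125
  C_21 = −[(-0.10)(0.80) − (-0.40)(-0.05)] = 0.1000
  C_22 = (0.85)(0.80) − (-0.40)(0.00) = 0.6800
  C_23 = −[(0.85)(-0.05) − (-0.10)(0.00)] = 0.0425
  C_31 = (-0.10)(-0.20) − (-0.40)(0.80) = 0.3400
  C_32 = −[(0.85)(-0.20) − (-0.40)(-0.25)] = 0.2700
  C_33 = (0.85)(0.80) − (-0.10)(-0.25) = 0.6550
det(I−A) = Σ_j (I−A)_1j·C_1j = (0.85)(0.6300) + (-0.10)(0.2000) + (-0.40)(0.0125) = 0.5105
adj(I−A) = Cᵀ =
  [ 0.6300   0.1000   0.3400]
  [ 0.2000   0.6800   0.2700]
  [ 0.0125   0.0425   0.6550]
(I − A)⁻¹ = adj(I−A) / det(I−A) ≈
  [   1.2341     0.1959     0.6660]
  [   0.3918     1.3320     0.5289]
  [   0.0245     0.0833     1.2831]
x = (I − A)⁻¹ d = adj(I−A)·d / det(I−A), with det(I−A) = 0.5105:
  x_T = (0.6300·90 + 0.1000·140 + 0.3400·65) / 0.5105 = 92.80 / 0.5105 ≈ 181.783
  x_C = (0.2000·90 + 0.6800·140 + 0.2700·65) / 0.5105 = 130.75 / 0.5105 ≈ 256.121
  x_S = (0.0125·90 + 0.0425·140 + 0.6550·65) / 0.5105 = 49.65 / 0.5105 ≈ 97.258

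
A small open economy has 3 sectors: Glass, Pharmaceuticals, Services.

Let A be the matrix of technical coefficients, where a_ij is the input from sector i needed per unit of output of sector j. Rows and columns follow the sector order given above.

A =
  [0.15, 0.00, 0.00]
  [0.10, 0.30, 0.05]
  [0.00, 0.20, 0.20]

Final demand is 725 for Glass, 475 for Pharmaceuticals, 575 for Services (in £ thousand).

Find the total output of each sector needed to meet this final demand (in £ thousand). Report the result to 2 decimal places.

x_G = 852.94, x_P = 867.25, x_S = 935.56

I − A =
  [   0.85     0.00     0.00]
  [  -0.10     0.70    -0.05]
  [   0.00    -0.20     0.80]
Cofactors of I−A, C_ij = (−1)^(i+j)·(minor ij) (rows/columns in the sector order above):
  C_11 = (0.70)(0.80) − (-0.05)(-0.20) = 0.5500
  C_12 = −[(-0.10)(0.80) − (-0.05)(0.00)] = 0.0800
  C_13 = (-0.10)(-0.20) − (0.70)(0.00) = 0.0200
  C_21 = −[(0.00)(0.80) − (0.00)(-0.20)] = 0.0000
  C_22 = (0.85)(0.80) − (0.00)(0.00) = 0.6800
  C_23 = −[(0.85)(-0.20) − (0.00)(0.00)] = 0.1700
  C_31 = (0.00)(-0.05) − (0.00)(0.70) = 0.0000
  C_32 = −[(0.85)(-0.05) − (0.00)(-0.10)] = 0.0425
  C_33 = (0.85)(0.70) − (0.00)(-0.10) = 0.5950
det(I−A) = Σ_j (I−A)_1j·C_1j = (0.85)(0.5500) + (0.00)(0.0800) + (0.00)(0.0200) = 0.4675
adj(I−A) = Cᵀ =
  [ 0.5500   0.0000   0.0000]
  [ 0.0800   0.6800   0.0425]
  [ 0.0200   0.1700   0.5950]
(I − A)⁻¹ = adj(I−A) / det(I−A) ≈
  [   1.1765     0.0000     0.0000]
  [   0.1711     1.4545     0.0909]
  [   0.0428     0.3636     1.2727]
x = (I − A)⁻¹ d = adj(I−A)·d / det(I−A), with det(I−A) = 0.4675:
  x_G = (0.5500·725 + 0.0000·475 + 0.0000·575) / 0.4675 = 398.75 / 0.4675 ≈ 852.94
  x_P = (0.0800·725 + 0.6800·475 + 0.0425·575) / 0.4675 = 405.4375 / 0.4675 ≈ 867.25
  x_S = (0.0200·725 + 0.1700·475 + 0.5950·575) / 0.4675 = 437.375 / 0.4675 ≈ 935.56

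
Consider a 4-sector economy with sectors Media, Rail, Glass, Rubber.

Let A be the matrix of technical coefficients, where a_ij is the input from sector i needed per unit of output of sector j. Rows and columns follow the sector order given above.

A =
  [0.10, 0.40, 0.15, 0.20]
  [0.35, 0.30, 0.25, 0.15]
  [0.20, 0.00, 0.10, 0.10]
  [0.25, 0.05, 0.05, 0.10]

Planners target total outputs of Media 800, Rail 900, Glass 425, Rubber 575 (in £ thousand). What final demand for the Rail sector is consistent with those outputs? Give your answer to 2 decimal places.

d_2 = 157.50

I − A =
  [   0.90    -0.40    -0.15    -0.20]
  [  -0.35     0.70    -0.25    -0.15]
  [  -0.20     0.00     0.90    -0.10]
  [  -0.25    -0.05    -0.05     0.90]
d = (I − A) x:
  d_1 = (+0.90)·800 + (-0.40)·900 + (-0.15)·425 + (-0.20)·575 = 181.25
  d_2 = (-0.35)·800 + (+0.70)·900 + (-0.25)·425 + (-0.15)·575 = 157.50
  d_3 = (-0.20)·800 + (+0.00)·900 + (+0.90)·425 + (-0.10)·575 = 165.00
  d_4 = (-0.25)·800 + (-0.05)·900 + (-0.05)·425 + (+0.90)·575 = 251.25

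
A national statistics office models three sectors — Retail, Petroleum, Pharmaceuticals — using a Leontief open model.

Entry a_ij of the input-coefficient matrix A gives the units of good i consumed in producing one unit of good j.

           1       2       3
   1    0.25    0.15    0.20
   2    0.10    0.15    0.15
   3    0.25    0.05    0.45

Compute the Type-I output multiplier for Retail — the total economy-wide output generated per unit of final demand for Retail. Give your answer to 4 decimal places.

I − A =
  [   0.75    -0.15    -0.20]
  [  -0.10     0.85    -0.15]
  [  -0.25    -0.05     0.55]
Cofactors of I−A, C_ij = (−1)^(i+j)·(minor ij) (rows/columns in the sector order above):
  C_11 = (0.85)(0.55) − (-0.15)(-0.05) = 0.4600
  C_12 = −[(-0.10)(0.55) − (-0.15)(-0.25)] = 0.0925
  C_13 = (-0.10)(-0.05) − (0.85)(-0.25) = 0.2175
  C_21 = −[(-0.15)(0.55) − (-0.20)(-0.05)] = 0.0925
  C_22 = (0.75)(0.55) − (-0.20)(-0.25) = 0.3625
  C_23 = −[(0.75)(-0.05) − (-0.15)(-0.25)] = 0.0750
  C_31 = (-0.15)(-0.15) − (-0.20)(0.85) = 0.1925
  C_32 = −[(0.75)(-0.15) − (-0.20)(-0.10)] = 0.1325
  C_33 = (0.75)(0.85) − (-0.15)(-0.10) = 0.6225
det(I−A) = Σ_j (I−A)_1j·C_1j = (0.75)(0.4600) + (-0.15)(0.0925) + (-0.20)(0.2175) = 0.287625
adj(I−A) = Cᵀ =
  [ 0.4600   0.0925   0.1925]
  [ 0.0925   0.3625   0.1325]
  [ 0.2175   0.0750   0.6225]
(I − A)⁻¹ = adj(I−A) / det(I−A) ≈
  [   1.59930     0.32160     0.66927]
  [   0.32160     1.26032     0.46067]
  [   0.75619     0.26076     2.16428]
The output multiplier for sector j is the column-j sum of the Leontief inverse (I − A)⁻¹ = adj(I−A) / det(I−A).
Column 1 of adj(I−A): (0.4600, 0.0925, 0.2175); det(I−A) = 0.287625.
m_1 = (0.4600 + 0.0925 + 0.2175) / 0.287625 = 0.77 / 0.287625 ≈ 2.6771.

m_1 = 2.6771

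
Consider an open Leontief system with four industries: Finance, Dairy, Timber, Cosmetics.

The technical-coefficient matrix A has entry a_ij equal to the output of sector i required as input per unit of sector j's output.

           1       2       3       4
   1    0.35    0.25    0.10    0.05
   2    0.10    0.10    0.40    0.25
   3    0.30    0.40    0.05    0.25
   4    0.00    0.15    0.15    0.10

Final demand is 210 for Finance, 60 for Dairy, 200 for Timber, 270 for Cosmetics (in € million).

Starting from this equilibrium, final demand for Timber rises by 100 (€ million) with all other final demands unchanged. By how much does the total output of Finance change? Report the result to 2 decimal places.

Δx_1 = 71.51

I − A =
  [   0.65    -0.25    -0.10    -0.05]
  [  -0.10     0.90    -0.40    -0.25]
  [  -0.30    -0.40     0.95    -0.25]
  [   0.00    -0.15    -0.15     0.90]
Compute the cofactors C_ij = (−1)^(i+j)·(3×3 minor ij) of I−A; the adjugate is their transpose:
adj(I−A) = Cᵀ =
  [ 0.526125   0.254250   0.186375   0.151625]
  [ 0.201000   0.502125   0.268125   0.225125]
  [ 0.271500   0.328125   0.478875   0.239250]
  [ 0.078750   0.138375   0.124500   0.367000]
det(I−A) = Σ_j (I−A)_1j·C_1j = (0.65)(0.526125) + (-0.25)(0.201000) + (-0.10)(0.271500) + (-0.05)(0.078750) = 0.26064375
(I − A)⁻¹ = adj(I−A) / det(I−A) ≈
  [   2.0186     0.9755     0.7151     0.5817]
  [   0.7712     1.9265     1.0287     0.8637]
  [   1.0417     1.2589     1.8373     0.9179]
  [   0.3021     0.5309     0.4777     1.4081]
Δx = (I − A)⁻¹ Δd with Δd having +100 in the Timber component and 0 elsewhere.
So Δx_1 = L_13 · (+100), where L_13 = adj(I−A)_13 / det(I−A) = 0.186375 / 0.26064375.
Δx_1 = 0.186375 × (+100) / 0.26064375 = 18.6375 / 0.26064375 ≈ 71.51.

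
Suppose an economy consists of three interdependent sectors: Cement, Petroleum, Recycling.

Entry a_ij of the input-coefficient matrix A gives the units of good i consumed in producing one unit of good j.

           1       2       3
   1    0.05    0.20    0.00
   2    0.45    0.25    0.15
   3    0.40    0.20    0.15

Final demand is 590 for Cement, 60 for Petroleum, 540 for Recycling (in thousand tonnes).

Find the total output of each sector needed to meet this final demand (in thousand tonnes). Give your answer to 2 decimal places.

I − A =
  [   0.95    -0.20     0.00]
  [  -0.45     0.75    -0.15]
  [  -0.40    -0.20     0.85]
Cofactors of I−A, C_ij = (−1)^(i+j)·(minor ij) (rows/columns in the sector order above):
  C_11 = (0.75)(0.85) − (-0.15)(-0.20) = 0.6075
  C_12 = −[(-0.45)(0.85) − (-0.15)(-0.40)] = 0.4425
  C_13 = (-0.45)(-0.20) − (0.75)(-0.40) = 0.3900
  C_21 = −[(-0.20)(0.85) − (0.00)(-0.20)] = 0.1700
  C_22 = (0.95)(0.85) − (0.00)(-0.40) = 0.8075
  C_23 = −[(0.95)(-0.20) − (-0.20)(-0.40)] = 0.2700
  C_31 = (-0.20)(-0.15) − (0.00)(0.75) = 0.0300
  C_32 = −[(0.95)(-0.15) − (0.00)(-0.45)] = 0.1425
  C_33 = (0.95)(0.75) − (-0.20)(-0.45) = 0.6225
det(I−A) = Σ_j (I−A)_1j·C_1j = (0.95)(0.6075) + (-0.20)(0.4425) + (0.00)(0.3900) = 0.488625
adj(I−A) = Cᵀ =
  [ 0.6075   0.1700   0.0300]
  [ 0.4425   0.8075   0.1425]
  [ 0.3900   0.2700   0.6225]
(I − A)⁻¹ = adj(I−A) / det(I−A) ≈
  [   1.2433     0.3479     0.0614]
  [   0.9056     1.6526     0.2916]
  [   0.7982     0.5526     1.2740]
x = (I − A)⁻¹ d = adj(I−A)·d / det(I−A), with det(I−A) = 0.488625:
  x_1 = (0.6075·590 + 0.1700·60 + 0.0300·540) / 0.488625 = 384.825 / 0.488625 ≈ 787.57
  x_2 = (0.4425·590 + 0.8075·60 + 0.1425·540) / 0.488625 = 386.475 / 0.488625 ≈ 790.94
  x_3 = (0.3900·590 + 0.2700·60 + 0.6225·540) / 0.488625 = 582.45 / 0.488625 ≈ 1192.02

x_1 = 787.57, x_2 = 790.94, x_3 = 1192.02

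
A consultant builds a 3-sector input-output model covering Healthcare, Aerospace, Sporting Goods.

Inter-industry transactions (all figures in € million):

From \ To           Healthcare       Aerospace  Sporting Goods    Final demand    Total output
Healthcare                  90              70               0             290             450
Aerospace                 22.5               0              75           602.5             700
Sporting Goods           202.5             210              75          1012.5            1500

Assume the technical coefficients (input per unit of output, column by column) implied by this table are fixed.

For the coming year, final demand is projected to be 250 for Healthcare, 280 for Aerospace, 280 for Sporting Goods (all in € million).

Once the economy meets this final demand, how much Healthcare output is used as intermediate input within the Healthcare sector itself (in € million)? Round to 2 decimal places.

Technical coefficients a_ij = z_ij / X_j:
  a_HH = 90/450 = 0.20, a_AH = 22.5/450 = 0.05, a_SH = 202.5/450 = 0.45
  a_HA = 70/700 = 0.10, a_AA = 0/700 = 0.00, a_SA = 210/700 = 0.30
  a_HS = 0/1500 = 0.00, a_AS = 75/1500 = 0.05, a_SS = 75/1500 = 0.05
I − A =
  [   0.80    -0.10     0.00]
  [  -0.05     1.00    -0.05]
  [  -0.45    -0.30     0.95]
Cofactors of I−A, C_ij = (−1)^(i+j)·(minor ij) (rows/columns in the sector order above):
  C_11 = (1.00)(0.95) − (-0.05)(-0.30) = 0.9350
  C_12 = −[(-0.05)(0.95) − (-0.05)(-0.45)] = 0.0700
  C_13 = (-0.05)(-0.30) − (1.00)(-0.45) = 0.4650
  C_21 = −[(-0.10)(0.95) − (0.00)(-0.30)] = 0.0950
  C_22 = (0.80)(0.95) − (0.00)(-0.45) = 0.7600
  C_23 = −[(0.80)(-0.30) − (-0.10)(-0.45)] = 0.2850
  C_31 = (-0.10)(-0.05) − (0.00)(1.00) = 0.0050
  C_32 = −[(0.80)(-0.05) − (0.00)(-0.05)] = 0.0400
  C_33 = (0.80)(1.00) − (-0.10)(-0.05) = 0.7950
det(I−A) = Σ_j (I−A)_1j·C_1j = (0.80)(0.9350) + (-0.10)(0.0700) + (0.00)(0.4650) = 0.7410
adj(I−A) = Cᵀ =
  [ 0.9350   0.0950   0.0050]
  [ 0.0700   0.7600   0.0400]
  [ 0.4650   0.2850   0.7950]
(I − A)⁻¹ = adj(I−A) / det(I−A) ≈
  [   1.2618     0.1282     0.0067]
  [   0.0945     1.0256     0.0540]
  [   0.6275     0.3846     1.0729]
First solve x = (I − A)⁻¹ d = adj(I−A)·d / det(I−A); in particular x_H = (0.9350·250 + 0.0950·280 + 0.0050·280) / 0.7410 = 261.75 / 0.7410 ≈ 353.2389.
Intermediate flow from H to H: z_HH = a_HH · x_H = 0.20 × 261.75 / 0.7410 = 52.35 / 0.7410 ≈ 70.65.

z_HH = 70.65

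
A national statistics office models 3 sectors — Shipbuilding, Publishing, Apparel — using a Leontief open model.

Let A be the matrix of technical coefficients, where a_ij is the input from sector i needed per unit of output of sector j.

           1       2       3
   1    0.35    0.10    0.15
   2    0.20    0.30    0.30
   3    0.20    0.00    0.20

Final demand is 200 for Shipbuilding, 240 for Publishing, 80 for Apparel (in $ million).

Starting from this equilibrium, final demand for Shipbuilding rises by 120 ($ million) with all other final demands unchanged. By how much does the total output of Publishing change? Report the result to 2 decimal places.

Δx_2 = 82.24

I − A =
  [   0.65    -0.10    -0.15]
  [  -0.20     0.70    -0.30]
  [  -0.20     0.00     0.80]
Cofactors of I−A, C_ij = (−1)^(i+j)·(minor ij) (rows/columns in the sector order above):
  C_11 = (0.70)(0.80) − (-0.30)(0.00) = 0.5600
  C_12 = −[(-0.20)(0.80) − (-0.30)(-0.20)] = 0.2200
  C_13 = (-0.20)(0.00) − (0.70)(-0.20) = 0.1400
  C_21 = −[(-0.10)(0.80) − (-0.15)(0.00)] = 0.0800
  C_22 = (0.65)(0.80) − (-0.15)(-0.20) = 0.4900
  C_23 = −[(0.65)(0.00) − (-0.10)(-0.20)] = 0.0200
  C_31 = (-0.10)(-0.30) − (-0.15)(0.70) = 0.1350
  C_32 = −[(0.65)(-0.30) − (-0.15)(-0.20)] = 0.2250
  C_33 = (0.65)(0.70) − (-0.10)(-0.20) = 0.4350
det(I−A) = Σ_j (I−A)_1j·C_1j = (0.65)(0.5600) + (-0.10)(0.2200) + (-0.15)(0.1400) = 0.3210
adj(I−A) = Cᵀ =
  [ 0.5600   0.0800   0.1350]
  [ 0.2200   0.4900   0.2250]
  [ 0.1400   0.0200   0.4350]
(I − A)⁻¹ = adj(I−A) / det(I−A) ≈
  [   1.7445     0.2492     0.4206]
  [   0.6854     1.5265     0.7009]
  [   0.4361     0.0623     1.3551]
Δx = (I − A)⁻¹ Δd with Δd having +120 in the Shipbuilding component and 0 elsewhere.
So Δx_2 = L_21 · (+120), where L_21 = adj(I−A)_21 / det(I−A) = 0.2200 / 0.3210.
Δx_2 = 0.2200 × (+120) / 0.3210 = 26.40 / 0.3210 ≈ 82.24.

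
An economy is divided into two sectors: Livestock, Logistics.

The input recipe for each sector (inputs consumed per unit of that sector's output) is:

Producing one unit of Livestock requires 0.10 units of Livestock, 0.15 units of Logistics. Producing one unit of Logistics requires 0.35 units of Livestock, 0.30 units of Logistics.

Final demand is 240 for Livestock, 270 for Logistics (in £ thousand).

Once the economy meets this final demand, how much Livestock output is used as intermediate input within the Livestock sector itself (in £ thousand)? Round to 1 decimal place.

I − A =
  [   0.90    -0.35]
  [  -0.15     0.70]
det(I−A) = (0.90)(0.70) − (-0.35)(-0.15) = 0.5775
adj(I−A) = [[0.70, 0.35], [0.15, 0.90]]
(I − A)⁻¹ = adj(I−A) / det(I−A) ≈
  [   1.2121     0.6061]
  [   0.2597     1.5584]
First solve x = (I − A)⁻¹ d = adj(I−A)·d / det(I−A); in particular x_1 = (0.70·240 + 0.35·270) / 0.5775 = 262.50 / 0.5775 ≈ 454.545.
Intermediate flow from 1 to 1: z_11 = a_11 · x_1 = 0.10 × 262.50 / 0.5775 = 26.25 / 0.5775 ≈ 45.5.

z_11 = 45.5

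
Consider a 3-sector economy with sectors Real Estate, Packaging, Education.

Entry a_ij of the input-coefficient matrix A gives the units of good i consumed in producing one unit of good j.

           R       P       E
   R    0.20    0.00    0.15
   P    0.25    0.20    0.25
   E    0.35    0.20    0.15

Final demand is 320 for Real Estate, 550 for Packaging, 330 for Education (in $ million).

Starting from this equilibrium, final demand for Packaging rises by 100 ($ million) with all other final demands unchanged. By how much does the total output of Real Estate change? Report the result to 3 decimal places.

I − A =
  [   0.80     0.00    -0.15]
  [  -0.25     0.80    -0.25]
  [  -0.35    -0.20     0.85]
Cofactors of I−A, C_ij = (−1)^(i+j)·(minor ij) (rows/columns in the sector order above):
  C_11 = (0.80)(0.85) − (-0.25)(-0.20) = 0.6300
  C_12 = −[(-0.25)(0.85) − (-0.25)(-0.35)] = 0.3000
  C_13 = (-0.25)(-0.20) − (0.80)(-0.35) = 0.3300
  C_21 = −[(0.00)(0.85) − (-0.15)(-0.20)] = 0.0300
  C_22 = (0.80)(0.85) − (-0.15)(-0.35) = 0.6275
  C_23 = −[(0.80)(-0.20) − (0.00)(-0.35)] = 0.1600
  C_31 = (0.00)(-0.25) − (-0.15)(0.80) = 0.1200
  C_32 = −[(0.80)(-0.25) − (-0.15)(-0.25)] = 0.2375
  C_33 = (0.80)(0.80) − (0.00)(-0.25) = 0.6400
det(I−A) = Σ_j (I−A)_1j·C_1j = (0.80)(0.6300) + (0.00)(0.3000) + (-0.15)(0.3300) = 0.4545
adj(I−A) = Cᵀ =
  [ 0.6300   0.0300   0.1200]
  [ 0.3000   0.6275   0.2375]
  [ 0.3300   0.1600   0.6400]
(I − A)⁻¹ = adj(I−A) / det(I−A) ≈
  [   1.3861     0.0660     0.2640]
  [   0.6601     1.3806     0.5226]
  [   0.7261     0.3520     1.4081]
Δx = (I − A)⁻¹ Δd with Δd having +100 in the Packaging component and 0 elsewhere.
So Δx_R = L_RP · (+100), where L_RP = adj(I−A)_RP / det(I−A) = 0.0300 / 0.4545.
Δx_R = 0.0300 × (+100) / 0.4545 = 3.00 / 0.4545 ≈ 6.601.

Δx_R = 6.601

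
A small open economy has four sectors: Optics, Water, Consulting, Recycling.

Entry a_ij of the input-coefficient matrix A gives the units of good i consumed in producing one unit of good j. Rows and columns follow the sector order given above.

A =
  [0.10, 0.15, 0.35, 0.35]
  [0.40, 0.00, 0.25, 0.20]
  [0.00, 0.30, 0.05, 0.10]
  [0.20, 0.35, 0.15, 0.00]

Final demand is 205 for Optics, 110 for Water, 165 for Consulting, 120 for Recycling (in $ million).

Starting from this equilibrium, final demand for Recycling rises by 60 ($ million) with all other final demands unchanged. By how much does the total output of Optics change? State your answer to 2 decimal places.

I − A =
  [   0.90    -0.15    -0.35    -0.35]
  [  -0.40     1.00    -0.25    -0.20]
  [   0.00    -0.30     0.95    -0.10]
  [  -0.20    -0.35    -0.15     1.00]
Compute the cofactors C_ij = (−1)^(i+j)·(3×3 minor ij) of I−A; the adjugate is their transpose:
adj(I−A) = Cᵀ =
  [ 0.775750   0.389625   0.450625   0.394500]
  [ 0.417000   0.768000   0.409500   0.340500]
  [ 0.166000   0.283500   0.652000   0.180000]
  [ 0.326000   0.389250   0.331250   0.688500]
det(I−A) = Σ_j (I−A)_1j·C_1j = (0.90)(0.775750) + (-0.15)(0.417000) + (-0.35)(0.166000) + (-0.35)(0.326000) = 0.463425
(I − A)⁻¹ = adj(I−A) / det(I−A) ≈
  [   1.6739     0.8408     0.9724     0.8513]
  [   0.8998     1.6572     0.8836     0.7347]
  [   0.3582     0.6117     1.4069     0.3884]
  [   0.7035     0.8399     0.7148     1.4857]
Δx = (I − A)⁻¹ Δd with Δd having +60 in the Recycling component and 0 elsewhere.
So Δx_O = L_OR · (+60), where L_OR = adj(I−A)_OR / det(I−A) = 0.394500 / 0.463425.
Δx_O = 0.394500 × (+60) / 0.463425 = 23.67 / 0.463425 ≈ 51.08.

Δx_O = 51.08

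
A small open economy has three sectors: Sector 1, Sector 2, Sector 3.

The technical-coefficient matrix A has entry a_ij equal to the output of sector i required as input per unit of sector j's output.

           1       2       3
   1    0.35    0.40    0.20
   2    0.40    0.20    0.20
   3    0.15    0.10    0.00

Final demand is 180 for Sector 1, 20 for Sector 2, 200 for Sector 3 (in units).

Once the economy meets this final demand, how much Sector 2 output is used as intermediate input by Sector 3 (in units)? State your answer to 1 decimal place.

I − A =
  [   0.65    -0.40    -0.20]
  [  -0.40     0.80    -0.20]
  [  -0.15    -0.10     1.00]
Cofactors of I−A, C_ij = (−1)^(i+j)·(minor ij) (rows/columns in the sector order above):
  C_11 = (0.80)(1.00) − (-0.20)(-0.10) = 0.7800
  C_12 = −[(-0.40)(1.00) − (-0.20)(-0.15)] = 0.4300
  C_13 = (-0.40)(-0.10) − (0.80)(-0.15) = 0.1600
  C_21 = −[(-0.40)(1.00) − (-0.20)(-0.10)] = 0.4200
  C_22 = (0.65)(1.00) − (-0.20)(-0.15) = 0.6200
  C_23 = −[(0.65)(-0.10) − (-0.40)(-0.15)] = 0.1250
  C_31 = (-0.40)(-0.20) − (-0.20)(0.80) = 0.2400
  C_32 = −[(0.65)(-0.20) − (-0.20)(-0.40)] = 0.2100
  C_33 = (0.65)(0.80) − (-0.40)(-0.40) = 0.3600
det(I−A) = Σ_j (I−A)_1j·C_1j = (0.65)(0.7800) + (-0.40)(0.4300) + (-0.20)(0.1600) = 0.3030
adj(I−A) = Cᵀ =
  [ 0.7800   0.4200   0.2400]
  [ 0.4300   0.6200   0.2100]
  [ 0.1600   0.1250   0.3600]
(I − A)⁻¹ = adj(I−A) / det(I−A) ≈
  [   2.5743     1.3861     0.7921]
  [   1.4191     2.0462     0.6931]
  [   0.5281     0.4125     1.1881]
First solve x = (I − A)⁻¹ d = adj(I−A)·d / det(I−A); in particular x_3 = (0.1600·180 + 0.1250·20 + 0.3600·200) / 0.3030 = 103.30 / 0.3030 ≈ 340.924.
Intermediate flow from 2 to 3: z_23 = a_23 · x_3 = 0.20 × 103.30 / 0.3030 = 20.66 / 0.3030 ≈ 68.2.

z_23 = 68.2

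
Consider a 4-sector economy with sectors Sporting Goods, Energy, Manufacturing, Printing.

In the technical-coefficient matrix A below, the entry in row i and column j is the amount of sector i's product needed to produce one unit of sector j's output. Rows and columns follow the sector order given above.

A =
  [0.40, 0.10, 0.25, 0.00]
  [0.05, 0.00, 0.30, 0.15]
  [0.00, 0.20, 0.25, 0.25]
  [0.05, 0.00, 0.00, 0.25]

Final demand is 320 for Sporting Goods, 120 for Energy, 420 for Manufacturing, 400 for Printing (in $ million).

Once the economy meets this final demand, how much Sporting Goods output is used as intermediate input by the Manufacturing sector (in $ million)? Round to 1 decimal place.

z_SM = 225.3

I − A =
  [   0.60    -0.10    -0.25     0.00]
  [  -0.05     1.00    -0.30    -0.15]
  [   0.00    -0.20     0.75    -0.25]
  [  -0.05     0.00     0.00     0.75]
Compute the cofactors C_ij = (−1)^(i+j)·(3×3 minor ij) of I−A; the adjugate is their transpose:
adj(I−A) = Cᵀ =
  [ 0.517500   0.093750   0.210000   0.088750]
  [ 0.037500   0.334375   0.146250   0.115625]
  [ 0.021500   0.091250   0.445500   0.166750]
  [ 0.034500   0.006250   0.014000   0.407750]
det(I−A) = Σ_j (I−A)_1j·C_1j = (0.60)(0.517500) + (-0.10)(0.037500) + (-0.25)(0.021500) + (0.00)(0.034500) = 0.301375
(I − A)⁻¹ = adj(I−A) / det(I−A) ≈
  [   1.7171     0.3111     0.6968     0.2945]
  [   0.1244     1.1095     0.4853     0.3837]
  [   0.0713     0.3028     1.4782     0.5533]
  [   0.1145     0.0207     0.0465     1.3530]
First solve x = (I − A)⁻¹ d = adj(I−A)·d / det(I−A); in particular x_M = (0.021500·320 + 0.091250·120 + 0.445500·420 + 0.166750·400) / 0.301375 = 271.64 / 0.301375 ≈ 901.336.
Intermediate flow from S to M: z_SM = a_SM · x_M = 0.25 × 271.64 / 0.301375 = 67.91 / 0.301375 ≈ 225.3.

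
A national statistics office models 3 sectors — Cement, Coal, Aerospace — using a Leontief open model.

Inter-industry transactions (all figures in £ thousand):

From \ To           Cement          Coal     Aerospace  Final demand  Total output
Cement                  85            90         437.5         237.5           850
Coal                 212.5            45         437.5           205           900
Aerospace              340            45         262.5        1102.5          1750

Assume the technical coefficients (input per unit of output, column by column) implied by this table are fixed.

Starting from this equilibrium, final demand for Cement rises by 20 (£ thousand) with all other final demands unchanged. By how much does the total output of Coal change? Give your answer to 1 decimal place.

Δx_2 = 10.7

Technical coefficients a_ij = z_ij / X_j:
  a_11 = 85/850 = 0.10, a_21 = 212.5/850 = 0.25, a_31 = 340/850 = 0.40
  a_12 = 90/900 = 0.10, a_22 = 45/900 = 0.05, a_32 = 45/900 = 0.05
  a_13 = 437.5/1750 = 0.25, a_23 = 437.5/1750 = 0.25, a_33 = 262.5/1750 = 0.15
I − A =
  [   0.90    -0.10    -0.25]
  [  -0.25     0.95    -0.25]
  [  -0.40    -0.05     0.85]
Cofactors of I−A, C_ij = (−1)^(i+j)·(minor ij) (rows/columns in the sector order above):
  C_11 = (0.95)(0.85) − (-0.25)(-0.05) = 0.7950
  C_12 = −[(-0.25)(0.85) − (-0.25)(-0.40)] = 0.3125
  C_13 = (-0.25)(-0.05) − (0.95)(-0.40) = 0.3925
  C_21 = −[(-0.10)(0.85) − (-0.25)(-0.05)] = 0.0975
  C_22 = (0.90)(0.85) − (-0.25)(-0.40) = 0.6650
  C_23 = −[(0.90)(-0.05) − (-0.10)(-0.40)] = 0.0850
  C_31 = (-0.10)(-0.25) − (-0.25)(0.95) = 0.2625
  C_32 = −[(0.90)(-0.25) − (-0.25)(-0.25)] = 0.2875
  C_33 = (0.90)(0.95) − (-0.10)(-0.25) = 0.8300
det(I−A) = Σ_j (I−A)_1j·C_1j = (0.90)(0.7950) + (-0.10)(0.3125) + (-0.25)(0.3925) = 0.586125
adj(I−A) = Cᵀ =
  [ 0.7950   0.0975   0.2625]
  [ 0.3125   0.6650   0.2875]
  [ 0.3925   0.0850   0.8300]
(I − A)⁻¹ = adj(I−A) / det(I−A) ≈
  [   1.3564     0.1663     0.4479]
  [   0.5332     1.1346     0.4905]
  [   0.6697     0.1450     1.4161]
Δx = (I − A)⁻¹ Δd with Δd having +20 in the Cement component and 0 elsewhere.
So Δx_2 = L_21 · (+20), where L_21 = adj(I−A)_21 / det(I−A) = 0.3125 / 0.586125.
Δx_2 = 0.3125 × (+20) / 0.586125 = 6.25 / 0.586125 ≈ 10.7.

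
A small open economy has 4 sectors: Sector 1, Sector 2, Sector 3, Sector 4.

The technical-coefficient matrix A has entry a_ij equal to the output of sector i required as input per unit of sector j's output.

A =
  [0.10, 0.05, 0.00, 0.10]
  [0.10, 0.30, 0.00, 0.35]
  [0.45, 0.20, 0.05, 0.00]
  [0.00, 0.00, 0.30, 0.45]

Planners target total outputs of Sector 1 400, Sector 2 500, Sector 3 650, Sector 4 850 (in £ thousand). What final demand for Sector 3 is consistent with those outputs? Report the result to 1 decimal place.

I − A =
  [   0.90    -0.05     0.00    -0.10]
  [  -0.10     0.70     0.00    -0.35]
  [  -0.45    -0.20     0.95     0.00]
  [   0.00     0.00    -0.30     0.55]
d = (I − A) x:
  d_1 = (+0.90)·400 + (-0.05)·500 + (+0.00)·650 + (-0.10)·850 = 250.0
  d_2 = (-0.10)·400 + (+0.70)·500 + (+0.00)·650 + (-0.35)·850 = 12.5
  d_3 = (-0.45)·400 + (-0.20)·500 + (+0.95)·650 + (+0.00)·850 = 337.5
  d_4 = (+0.00)·400 + (+0.00)·500 + (-0.30)·650 + (+0.55)·850 = 272.5

d_3 = 337.5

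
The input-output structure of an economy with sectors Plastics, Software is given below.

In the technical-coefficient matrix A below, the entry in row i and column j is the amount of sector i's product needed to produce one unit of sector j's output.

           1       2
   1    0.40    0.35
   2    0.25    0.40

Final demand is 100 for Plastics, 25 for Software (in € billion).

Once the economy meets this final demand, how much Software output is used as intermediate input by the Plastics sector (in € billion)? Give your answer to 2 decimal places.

z_21 = 63.07

I − A =
  [   0.60    -0.35]
  [  -0.25     0.60]
det(I−A) = (0.60)(0.60) − (-0.35)(-0.25) = 0.2725
adj(I−A) = [[0.60, 0.35], [0.25, 0.60]]
(I − A)⁻¹ = adj(I−A) / det(I−A) ≈
  [   2.2018     1.2844]
  [   0.9174     2.2018]
First solve x = (I − A)⁻¹ d = adj(I−A)·d / det(I−A); in particular x_1 = (0.60·100 + 0.35·25) / 0.2725 = 68.75 / 0.2725 ≈ 252.2936.
Intermediate flow from 2 to 1: z_21 = a_21 · x_1 = 0.25 × 68.75 / 0.2725 = 17.1875 / 0.2725 ≈ 63.07.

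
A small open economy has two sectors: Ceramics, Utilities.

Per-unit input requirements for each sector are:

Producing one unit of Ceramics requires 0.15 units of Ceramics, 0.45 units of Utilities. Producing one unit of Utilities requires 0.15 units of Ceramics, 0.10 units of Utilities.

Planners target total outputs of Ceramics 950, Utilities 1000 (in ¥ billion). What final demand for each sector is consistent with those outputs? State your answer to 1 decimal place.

d_C = 657.5, d_U = 472.5

I − A =
  [   0.85    -0.15]
  [  -0.45     0.90]
d = (I − A) x:
  d_C = (+0.85)·950 + (-0.15)·1000 = 657.5
  d_U = (-0.45)·950 + (+0.90)·1000 = 472.5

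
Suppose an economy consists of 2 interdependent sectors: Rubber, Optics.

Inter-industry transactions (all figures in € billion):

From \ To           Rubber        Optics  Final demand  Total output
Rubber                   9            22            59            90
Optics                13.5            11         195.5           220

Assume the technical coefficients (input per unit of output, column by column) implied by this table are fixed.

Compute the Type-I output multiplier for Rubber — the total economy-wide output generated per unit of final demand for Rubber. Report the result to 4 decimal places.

Technical coefficients a_ij = z_ij / X_j:
  a_11 = 9/90 = 0.10, a_21 = 13.5/90 = 0.15
  a_12 = 22/220 = 0.10, a_22 = 11/220 = 0.05
I − A =
  [   0.90    -0.10]
  [  -0.15     0.95]
det(I−A) = (0.90)(0.95) − (-0.10)(-0.15) = 0.8400
adj(I−A) = [[0.95, 0.10], [0.15, 0.90]]
(I − A)⁻¹ = adj(I−A) / det(I−A) ≈
  [   1.13095     0.11905]
  [   0.17857     1.07143]
The output multiplier for sector j is the column-j sum of the Leontief inverse (I − A)⁻¹ = adj(I−A) / det(I−A).
Column 1 of adj(I−A): (0.95, 0.15); det(I−A) = 0.8400.
m_1 = (0.95 + 0.15) / 0.8400 = 1.10 / 0.8400 ≈ 1.3095.

m_1 = 1.3095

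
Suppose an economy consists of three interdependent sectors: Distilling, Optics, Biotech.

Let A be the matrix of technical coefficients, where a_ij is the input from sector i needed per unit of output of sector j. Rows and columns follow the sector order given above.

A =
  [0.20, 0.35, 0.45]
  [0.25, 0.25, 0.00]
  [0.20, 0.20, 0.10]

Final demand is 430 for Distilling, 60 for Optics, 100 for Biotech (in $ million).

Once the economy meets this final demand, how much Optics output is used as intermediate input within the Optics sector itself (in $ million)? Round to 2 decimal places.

I − A =
  [   0.80    -0.35    -0.45]
  [  -0.25     0.75     0.00]
  [  -0.20    -0.20     0.90]
Cofactors of I−A, C_ij = (−1)^(i+j)·(minor ij) (rows/columns in the sector order above):
  C_11 = (0.75)(0.90) − (0.00)(-0.20) = 0.6750
  C_12 = −[(-0.25)(0.90) − (0.00)(-0.20)] = 0.2250
  C_13 = (-0.25)(-0.20) − (0.75)(-0.20) = 0.2000
  C_21 = −[(-0.35)(0.90) − (-0.45)(-0.20)] = 0.4050
  C_22 = (0.80)(0.90) − (-0.45)(-0.20) = 0.6300
  C_23 = −[(0.80)(-0.20) − (-0.35)(-0.20)] = 0.2300
  C_31 = (-0.35)(0.00) − (-0.45)(0.75) = 0.3375
  C_32 = −[(0.80)(0.00) − (-0.45)(-0.25)] = 0.1125
  C_33 = (0.80)(0.75) − (-0.35)(-0.25) = 0.5125
det(I−A) = Σ_j (I−A)_1j·C_1j = (0.80)(0.6750) + (-0.35)(0.2250) + (-0.45)(0.2000) = 0.37125
adj(I−A) = Cᵀ =
  [ 0.6750   0.4050   0.3375]
  [ 0.2250   0.6300   0.1125]
  [ 0.2000   0.2300   0.5125]
(I − A)⁻¹ = adj(I−A) / det(I−A) ≈
  [   1.8182     1.0909     0.9091]
  [   0.6061     1.6970     0.3030]
  [   0.5387     0.6195     1.3805]
First solve x = (I − A)⁻¹ d = adj(I−A)·d / det(I−A); in particular x_2 = (0.2250·430 + 0.6300·60 + 0.1125·100) / 0.37125 = 145.80 / 0.37125 ≈ 392.7273.
Intermediate flow from 2 to 2: z_22 = a_22 · x_2 = 0.25 × 145.80 / 0.37125 = 36.45 / 0.37125 ≈ 98.18.

z_22 = 98.18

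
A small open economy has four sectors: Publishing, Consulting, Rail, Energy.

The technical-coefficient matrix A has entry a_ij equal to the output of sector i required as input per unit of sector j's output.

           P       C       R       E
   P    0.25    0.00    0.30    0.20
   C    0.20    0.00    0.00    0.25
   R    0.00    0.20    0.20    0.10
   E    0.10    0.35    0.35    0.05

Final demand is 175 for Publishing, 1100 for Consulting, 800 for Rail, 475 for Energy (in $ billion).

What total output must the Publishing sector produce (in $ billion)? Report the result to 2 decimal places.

x_P = 1448.85

I − A =
  [   0.75     0.00    -0.30    -0.20]
  [  -0.20     1.00     0.00    -0.25]
  [   0.00    -0.20     0.80    -0.10]
  [  -0.10    -0.35    -0.35     0.95]
Compute the cofactors C_ij = (−1)^(i+j)·(3×3 minor ij) of I−A; the adjugate is their transpose:
adj(I−A) = Cᵀ =
  [ 0.637500   0.137500   0.328750   0.205000]
  [ 0.165000   0.524750   0.144125   0.188000]
  [ 0.060000   0.164750   0.612875   0.120500]
  [ 0.150000   0.268500   0.313500   0.588000]
det(I−A) = Σ_j (I−A)_1j·C_1j = (0.75)(0.637500) + (0.00)(0.165000) + (-0.30)(0.060000) + (-0.20)(0.150000) = 0.430125
(I − A)⁻¹ = adj(I−A) / det(I−A) ≈
  [   1.4821     0.3197     0.7643     0.4766]
  [   0.3836     1.2200     0.3351     0.4371]
  [   0.1395     0.3830     1.4249     0.2802]
  [   0.3487     0.6242     0.7289     1.3670]
x = (I − A)⁻¹ d = adj(I−A)·d / det(I−A), with det(I−A) = 0.430125:
  x_P = (0.637500·175 + 0.137500·1100 + 0.328750·800 + 0.205000·475) / 0.430125 = 623.1875 / 0.430125 ≈ 1448.85
  x_C = (0.165000·175 + 0.524750·1100 + 0.144125·800 + 0.188000·475) / 0.430125 = 810.70 / 0.430125 ≈ 1884.80
  x_R = (0.060000·175 + 0.164750·1100 + 0.612875·800 + 0.120500·475) / 0.430125 = 739.2625 / 0.430125 ≈ 1718.72
  x_E = (0.150000·175 + 0.268500·1100 + 0.313500·800 + 0.588000·475) / 0.430125 = 851.70 / 0.430125 ≈ 1980.12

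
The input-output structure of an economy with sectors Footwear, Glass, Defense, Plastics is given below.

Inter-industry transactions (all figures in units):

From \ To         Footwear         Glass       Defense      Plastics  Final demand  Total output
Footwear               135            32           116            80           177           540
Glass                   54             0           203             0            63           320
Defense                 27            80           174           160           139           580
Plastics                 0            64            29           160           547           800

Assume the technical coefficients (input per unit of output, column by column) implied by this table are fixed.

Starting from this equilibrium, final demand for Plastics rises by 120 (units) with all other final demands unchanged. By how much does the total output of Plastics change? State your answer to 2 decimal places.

Technical coefficients a_ij = z_ij / X_j:
  a_FF = 135/540 = 0.25, a_GF = 54/540 = 0.10, a_DF = 27/540 = 0.05, a_PF = 0/540 = 0.00
  a_FG = 32/320 = 0.10, a_GG = 0/320 = 0.00, a_DG = 80/320 = 0.25, a_PG = 64/320 = 0.20
  a_FD = 116/580 = 0.20, a_GD = 203/580 = 0.35, a_DD = 174/580 = 0.30, a_PD = 29/580 = 0.05
  a_FP = 80/800 = 0.10, a_GP = 0/800 = 0.00, a_DP = 160/800 = 0.20, a_PP = 160/800 = 0.20
I − A =
  [   0.75    -0.10    -0.20    -0.10]
  [  -0.10     1.00    -0.35     0.00]
  [  -0.05    -0.25     0.70    -0.20]
  [   0.00    -0.20    -0.05     0.80]
Compute the cofactors C_ij = (−1)^(i+j)·(3×3 minor ij) of I−A; the adjugate is their transpose:
adj(I−A) = Cᵀ =
  [ 0.466000   0.118250   0.200000   0.108250]
  [ 0.069000   0.404250   0.226500   0.065250]
  [ 0.064000   0.185000   0.590000   0.155500]
  [ 0.021250   0.112625   0.093500   0.435625]
det(I−A) = Σ_j (I−A)_1j·C_1j = (0.75)(0.466000) + (-0.10)(0.069000) + (-0.20)(0.064000) + (-0.10)(0.021250) = 0.327675
(I − A)⁻¹ = adj(I−A) / det(I−A) ≈
  [   1.4221     0.3609     0.6104     0.3304]
  [   0.2106     1.2337     0.6912     0.1991]
  [   0.1953     0.5646     1.8006     0.4746]
  [   0.0649     0.3437     0.2853     1.3294]
Δx = (I − A)⁻¹ Δd with Δd having +120 in the Plastics component and 0 elsewhere.
So Δx_P = L_PP · (+120), where L_PP = adj(I−A)_PP / det(I−A) = 0.435625 / 0.327675.
Δx_P = 0.435625 × (+120) / 0.327675 = 52.275 / 0.327675 ≈ 159.53.

Δx_P = 159.53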